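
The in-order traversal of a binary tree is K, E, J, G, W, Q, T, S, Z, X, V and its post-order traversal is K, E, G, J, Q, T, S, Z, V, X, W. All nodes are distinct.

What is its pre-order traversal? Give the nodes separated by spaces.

W J E K G X Z S T Q V

The last element of post-order is the root; it splits in-order into left and right subtrees.
Root W: left subtree has 4 nodes {K, E, J, G}, right has 6 {Q, T, S, Z, X, V}.
  Root J: left subtree has 2 nodes {K, E}, right has 1 {G}.
    Root E: left subtree has 1 node {K}, right has 0 { }.
  Root X: left subtree has 4 nodes {Q, T, S, Z}, right has 1 {V}.
    Root Z: left subtree has 3 nodes {Q, T, S}, right has 0 { }.
      Root S: left subtree has 2 nodes {Q, T}, right has 0 { }.
        Root T: left subtree has 1 node {Q}, right has 0 { }.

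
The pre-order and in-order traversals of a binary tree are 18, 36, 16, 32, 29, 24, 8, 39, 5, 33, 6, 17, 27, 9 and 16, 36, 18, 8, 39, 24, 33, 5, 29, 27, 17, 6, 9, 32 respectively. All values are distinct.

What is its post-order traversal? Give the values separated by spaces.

The first element of pre-order is the root; it splits in-order into left and right subtrees.
Root 18: left subtree has 2 nodes {16, 36}, right has 11 {8, 39, 24, 33, 5, 29, 27, 17, 6, 9, 32}.
  Root 36: left subtree has 1 node {16}, right has 0 { }.
  Root 32: left subtree has 10 nodes {8, 39, 24, 33, 5, 29, 27, 17, 6, 9}, right has 0 { }.
    Root 29: left subtree has 5 nodes {8, 39, 24, 33, 5}, right has 4 {27, 17, 6, 9}.
      Root 24: left subtree has 2 nodes {8, 39}, right has 2 {33, 5}.
        Root 8: left subtree has 0 nodes { }, right has 1 {39}.
        Root 5: left subtree has 1 node {33}, right has 0 { }.
      Root 6: left subtree has 2 nodes {27, 17}, right has 1 {9}.
        Root 17: left subtree has 1 node {27}, right has 0 { }.

16 36 39 8 33 5 24 27 17 9 6 29 32 18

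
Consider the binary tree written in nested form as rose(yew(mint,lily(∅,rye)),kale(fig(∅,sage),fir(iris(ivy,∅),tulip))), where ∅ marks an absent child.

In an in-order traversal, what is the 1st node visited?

In-order visits the left subtree, then the node, then the right subtree.
At rose: go left to yew.
  At yew: go left to mint.
    mint is a leaf — visit mint.
  Visit yew.
  At yew: go right to lily.
    At lily: no left child.
    Visit lily.
    At lily: go right to rye.
      rye is a leaf — visit rye.
Visit rose.
At rose: go right to kale.
  At kale: go left to fig.
    At fig: no left child.
    Visit fig.
    At fig: go right to sage.
      sage is a leaf — visit sage.
  Visit kale.
  At kale: go right to fir.
    At fir: go left to iris.
      At iris: go left to ivy.
        ivy is a leaf — visit ivy.
      Visit iris.
      At iris: no right child.
    Visit fir.
    At fir: go right to tulip.
      tulip is a leaf — visit tulip.
Full in-order sequence: mint, yew, lily, rye, rose, fig, sage, kale, ivy, iris, fir, tulip.

mint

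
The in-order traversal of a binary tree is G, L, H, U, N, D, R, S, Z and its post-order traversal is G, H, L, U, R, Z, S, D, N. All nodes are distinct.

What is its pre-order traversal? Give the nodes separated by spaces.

The last element of post-order is the root; it splits in-order into left and right subtrees.
Root N: left subtree has 4 nodes {G, L, H, U}, right has 4 {D, R, S, Z}.
  Root U: left subtree has 3 nodes {G, L, H}, right has 0 { }.
    Root L: left subtree has 1 node {G}, right has 1 {H}.
  Root D: left subtree has 0 nodes { }, right has 3 {R, S, Z}.
    Root S: left subtree has 1 node {R}, right has 1 {Z}.

N U L G H D S R Z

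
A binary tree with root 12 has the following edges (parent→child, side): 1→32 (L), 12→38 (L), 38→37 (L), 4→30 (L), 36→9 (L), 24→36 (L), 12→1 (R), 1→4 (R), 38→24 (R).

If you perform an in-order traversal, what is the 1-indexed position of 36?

4

In-order visits the left subtree, then the node, then the right subtree.
At 12: go left to 38.
  At 38: go left to 37.
    37 is a leaf — visit 37.
  Visit 38.
  At 38: go right to 24.
    At 24: go left to 36.
      At 36: go left to 9.
        9 is a leaf — visit 9.
      Visit 36.
      At 36: no right child.
    Visit 24.
    At 24: no right child.
Visit 12.
At 12: go right to 1.
  At 1: go left to 32.
    32 is a leaf — visit 32.
  Visit 1.
  At 1: go right to 4.
    At 4: go left to 30.
      30 is a leaf — visit 30.
    Visit 4.
    At 4: no right child.
Full in-order sequence: 37, 38, 9, 36, 24, 12, 32, 1, 30, 4.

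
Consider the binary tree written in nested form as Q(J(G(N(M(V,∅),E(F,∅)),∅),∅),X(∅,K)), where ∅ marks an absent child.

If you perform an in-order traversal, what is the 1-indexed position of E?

In-order visits the left subtree, then the node, then the right subtree.
At Q: go left to J.
  At J: go left to G.
    At G: go left to N.
      At N: go left to M.
        At M: go left to V.
          V is a leaf — visit V.
        Visit M.
        At M: no right child.
      Visit N.
      At N: go right to E.
        At E: go left to F.
          F is a leaf — visit F.
        Visit E.
        At E: no right child.
    Visit G.
    At G: no right child.
  Visit J.
  At J: no right child.
Visit Q.
At Q: go right to X.
  At X: no left child.
  Visit X.
  At X: go right to K.
    K is a leaf — visit K.
Full in-order sequence: V, M, N, F, E, G, J, Q, X, K.

5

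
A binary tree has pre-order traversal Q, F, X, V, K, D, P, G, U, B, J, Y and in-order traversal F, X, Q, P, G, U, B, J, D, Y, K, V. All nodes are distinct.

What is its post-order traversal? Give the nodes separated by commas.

X, F, J, B, U, G, P, Y, D, K, V, Q

The first element of pre-order is the root; it splits in-order into left and right subtrees.
Root Q: left subtree has 2 nodes {F, X}, right has 9 {P, G, U, B, J, D, Y, K, V}.
  Root F: left subtree has 0 nodes { }, right has 1 {X}.
  Root V: left subtree has 8 nodes {P, G, U, B, J, D, Y, K}, right has 0 { }.
    Root K: left subtree has 7 nodes {P, G, U, B, J, D, Y}, right has 0 { }.
      Root D: left subtree has 5 nodes {P, G, U, B, J}, right has 1 {Y}.
        Root P: left subtree has 0 nodes { }, right has 4 {G, U, B, J}.
          Root G: left subtree has 0 nodes { }, right has 3 {U, B, J}.
            Root U: left subtree has 0 nodes { }, right has 2 {B, J}.
              Root B: left subtree has 0 nodes { }, right has 1 {J}.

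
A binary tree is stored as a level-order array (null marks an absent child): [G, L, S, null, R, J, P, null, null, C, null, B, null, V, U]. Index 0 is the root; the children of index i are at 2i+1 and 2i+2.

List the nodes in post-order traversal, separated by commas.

C, R, L, B, J, V, U, P, S, G

Post-order visits the left subtree, then the right subtree, then the node.
At G: go left to L.
  At L: no left child.
  At L: go right to R.
    At R: go left to C.
      C is a leaf — visit C.
    At R: no right child.
    Visit R.
  Visit L.
At G: go right to S.
  At S: go left to J.
    At J: go left to B.
      B is a leaf — visit B.
    At J: no right child.
    Visit J.
  At S: go right to P.
    At P: go left to V.
      V is a leaf — visit V.
    At P: go right to U.
      U is a leaf — visit U.
    Visit P.
  Visit S.
Visit G.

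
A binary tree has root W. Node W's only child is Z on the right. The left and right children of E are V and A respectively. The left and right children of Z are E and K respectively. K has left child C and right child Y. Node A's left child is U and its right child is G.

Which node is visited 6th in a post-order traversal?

C

Post-order visits the left subtree, then the right subtree, then the node.
At W: no left child.
At W: go right to Z.
  At Z: go left to E.
    At E: go left to V.
      V is a leaf — visit V.
    At E: go right to A.
      At A: go left to U.
        U is a leaf — visit U.
      At A: go right to G.
        G is a leaf — visit G.
      Visit A.
    Visit E.
  At Z: go right to K.
    At K: go left to C.
      C is a leaf — visit C.
    At K: go right to Y.
      Y is a leaf — visit Y.
    Visit K.
  Visit Z.
Visit W.
Full post-order sequence: V, U, G, A, E, C, Y, K, Z, W.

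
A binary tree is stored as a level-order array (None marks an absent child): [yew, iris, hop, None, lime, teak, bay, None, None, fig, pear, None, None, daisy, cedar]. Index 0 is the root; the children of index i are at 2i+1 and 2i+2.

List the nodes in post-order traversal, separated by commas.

Post-order visits the left subtree, then the right subtree, then the node.
At yew: go left to iris.
  At iris: no left child.
  At iris: go right to lime.
    At lime: go left to fig.
      fig is a leaf — visit fig.
    At lime: go right to pear.
      pear is a leaf — visit pear.
    Visit lime.
  Visit iris.
At yew: go right to hop.
  At hop: go left to teak.
    teak is a leaf — visit teak.
  At hop: go right to bay.
    At bay: go left to daisy.
      daisy is a leaf — visit daisy.
    At bay: go right to cedar.
      cedar is a leaf — visit cedar.
    Visit bay.
  Visit hop.
Visit yew.

fig, pear, lime, iris, teak, daisy, cedar, bay, hop, yew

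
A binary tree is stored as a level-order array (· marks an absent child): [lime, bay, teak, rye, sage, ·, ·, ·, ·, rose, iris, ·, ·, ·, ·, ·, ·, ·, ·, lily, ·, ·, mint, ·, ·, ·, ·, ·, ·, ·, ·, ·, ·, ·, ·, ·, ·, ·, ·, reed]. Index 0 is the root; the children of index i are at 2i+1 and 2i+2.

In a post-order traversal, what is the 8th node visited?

Post-order visits the left subtree, then the right subtree, then the node.
At lime: go left to bay.
  At bay: go left to rye.
    rye is a leaf — visit rye.
  At bay: go right to sage.
    At sage: go left to rose.
      At rose: go left to lily.
        At lily: go left to reed.
          reed is a leaf — visit reed.
        At lily: no right child.
        Visit lily.
      At rose: no right child.
      Visit rose.
    At sage: go right to iris.
      At iris: no left child.
      At iris: go right to mint.
        mint is a leaf — visit mint.
      Visit iris.
    Visit sage.
  Visit bay.
At lime: go right to teak.
  teak is a leaf — visit teak.
Visit lime.
Full post-order sequence: rye, reed, lily, rose, mint, iris, sage, bay, teak, lime.

bay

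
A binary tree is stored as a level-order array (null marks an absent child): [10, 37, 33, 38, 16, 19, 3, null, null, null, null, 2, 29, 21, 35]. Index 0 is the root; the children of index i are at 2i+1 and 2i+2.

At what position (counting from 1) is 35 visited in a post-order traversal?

8

Post-order visits the left subtree, then the right subtree, then the node.
At 10: go left to 37.
  At 37: go left to 38.
    38 is a leaf — visit 38.
  At 37: go right to 16.
    16 is a leaf — visit 16.
  Visit 37.
At 10: go right to 33.
  At 33: go left to 19.
    At 19: go left to 2.
      2 is a leaf — visit 2.
    At 19: go right to 29.
      29 is a leaf — visit 29.
    Visit 19.
  At 33: go right to 3.
    At 3: go left to 21.
      21 is a leaf — visit 21.
    At 3: go right to 35.
      35 is a leaf — visit 35.
    Visit 3.
  Visit 33.
Visit 10.
Full post-order sequence: 38, 16, 37, 2, 29, 19, 21, 35, 3, 33, 10.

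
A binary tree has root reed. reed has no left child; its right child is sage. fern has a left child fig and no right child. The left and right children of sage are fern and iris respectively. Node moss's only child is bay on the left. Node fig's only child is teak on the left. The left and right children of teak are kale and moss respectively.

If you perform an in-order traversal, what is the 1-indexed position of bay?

In-order visits the left subtree, then the node, then the right subtree.
At reed: no left child.
Visit reed.
At reed: go right to sage.
  At sage: go left to fern.
    At fern: go left to fig.
      At fig: go left to teak.
        At teak: go left to kale.
          kale is a leaf — visit kale.
        Visit teak.
        At teak: go right to moss.
          At moss: go left to bay.
            bay is a leaf — visit bay.
          Visit moss.
          At moss: no right child.
      Visit fig.
      At fig: no right child.
    Visit fern.
    At fern: no right child.
  Visit sage.
  At sage: go right to iris.
    iris is a leaf — visit iris.
Full in-order sequence: reed, kale, teak, bay, moss, fig, fern, sage, iris.

4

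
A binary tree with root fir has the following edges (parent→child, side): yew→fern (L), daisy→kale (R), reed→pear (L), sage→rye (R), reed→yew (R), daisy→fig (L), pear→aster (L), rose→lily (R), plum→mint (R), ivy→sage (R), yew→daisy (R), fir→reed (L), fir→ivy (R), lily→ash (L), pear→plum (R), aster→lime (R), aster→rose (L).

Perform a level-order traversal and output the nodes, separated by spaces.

fir reed ivy pear yew sage aster plum fern daisy rye rose lime mint fig kale lily ash

Level-order visits nodes level by level from the root, left to right within each level.
Level 0: fir
Level 1: reed, ivy
Level 2: pear, yew, sage
Level 3: aster, plum, fern, daisy, rye
Level 4: rose, lime, mint, fig, kale
Level 5: lily
Level 6: ash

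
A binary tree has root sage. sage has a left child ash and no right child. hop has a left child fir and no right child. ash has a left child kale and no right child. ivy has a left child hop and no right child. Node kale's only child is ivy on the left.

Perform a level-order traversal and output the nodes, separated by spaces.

sage ash kale ivy hop fir

Level-order visits nodes level by level from the root, left to right within each level.
Level 0: sage
Level 1: ash
Level 2: kale
Level 3: ivy
Level 4: hop
Level 5: fir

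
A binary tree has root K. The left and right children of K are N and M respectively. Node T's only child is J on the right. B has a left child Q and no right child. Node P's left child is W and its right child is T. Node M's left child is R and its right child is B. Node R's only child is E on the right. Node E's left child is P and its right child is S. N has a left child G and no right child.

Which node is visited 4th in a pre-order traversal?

Pre-order visits the node, then its left subtree, then its right subtree.
Visit K.
At K: go left to N.
  Visit N.
  At N: go left to G.
    G is a leaf — visit G.
  At N: no right child.
At K: go right to M.
  Visit M.
  At M: go left to R.
    Visit R.
    At R: no left child.
    At R: go right to E.
      Visit E.
      At E: go left to P.
        Visit P.
        At P: go left to W.
          W is a leaf — visit W.
        At P: go right to T.
          Visit T.
          At T: no left child.
          At T: go right to J.
            J is a leaf — visit J.
      At E: go right to S.
        S is a leaf — visit S.
  At M: go right to B.
    Visit B.
    At B: go left to Q.
      Q is a leaf — visit Q.
    At B: no right child.
Full pre-order sequence: K, N, G, M, R, E, P, W, T, J, S, B, Q.

M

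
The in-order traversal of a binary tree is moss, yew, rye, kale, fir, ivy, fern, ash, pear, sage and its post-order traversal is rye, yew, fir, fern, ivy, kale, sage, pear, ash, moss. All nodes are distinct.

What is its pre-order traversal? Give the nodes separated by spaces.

moss ash kale yew rye ivy fir fern pear sage

The last element of post-order is the root; it splits in-order into left and right subtrees.
Root moss: left subtree has 0 nodes { }, right has 9 {yew, rye, kale, fir, ivy, fern, ash, pear, sage}.
  Root ash: left subtree has 6 nodes {yew, rye, kale, fir, ivy, fern}, right has 2 {pear, sage}.
    Root kale: left subtree has 2 nodes {yew, rye}, right has 3 {fir, ivy, fern}.
      Root yew: left subtree has 0 nodes { }, right has 1 {rye}.
      Root ivy: left subtree has 1 node {fir}, right has 1 {fern}.
    Root pear: left subtree has 0 nodes { }, right has 1 {sage}.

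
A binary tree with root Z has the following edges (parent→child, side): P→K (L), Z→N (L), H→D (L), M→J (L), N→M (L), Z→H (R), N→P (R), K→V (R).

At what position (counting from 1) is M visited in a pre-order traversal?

Pre-order visits the node, then its left subtree, then its right subtree.
Visit Z.
At Z: go left to N.
  Visit N.
  At N: go left to M.
    Visit M.
    At M: go left to J.
      J is a leaf — visit J.
    At M: no right child.
  At N: go right to P.
    Visit P.
    At P: go left to K.
      Visit K.
      At K: no left child.
      At K: go right to V.
        V is a leaf — visit V.
    At P: no right child.
At Z: go right to H.
  Visit H.
  At H: go left to D.
    D is a leaf — visit D.
  At H: no right child.
Full pre-order sequence: Z, N, M, J, P, K, V, H, D.

3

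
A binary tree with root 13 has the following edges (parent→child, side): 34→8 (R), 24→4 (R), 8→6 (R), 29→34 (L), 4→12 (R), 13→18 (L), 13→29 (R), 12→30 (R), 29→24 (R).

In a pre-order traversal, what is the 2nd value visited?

Pre-order visits the node, then its left subtree, then its right subtree.
Visit 13.
At 13: go left to 18.
  18 is a leaf — visit 18.
At 13: go right to 29.
  Visit 29.
  At 29: go left to 34.
    Visit 34.
    At 34: no left child.
    At 34: go right to 8.
      Visit 8.
      At 8: no left child.
      At 8: go right to 6.
        6 is a leaf — visit 6.
  At 29: go right to 24.
    Visit 24.
    At 24: no left child.
    At 24: go right to 4.
      Visit 4.
      At 4: no left child.
      At 4: go right to 12.
        Visit 12.
        At 12: no left child.
        At 12: go right to 30.
          30 is a leaf — visit 30.
Full pre-order sequence: 13, 18, 29, 34, 8, 6, 24, 4, 12, 30.

18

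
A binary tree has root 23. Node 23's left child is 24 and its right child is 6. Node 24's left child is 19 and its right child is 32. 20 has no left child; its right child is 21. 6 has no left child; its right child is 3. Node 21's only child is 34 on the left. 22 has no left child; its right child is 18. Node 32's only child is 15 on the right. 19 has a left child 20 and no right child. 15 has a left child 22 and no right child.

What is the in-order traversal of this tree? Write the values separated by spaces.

20 34 21 19 24 32 22 18 15 23 6 3

In-order visits the left subtree, then the node, then the right subtree.
At 23: go left to 24.
  At 24: go left to 19.
    At 19: go left to 20.
      At 20: no left child.
      Visit 20.
      At 20: go right to 21.
        At 21: go left to 34.
          34 is a leaf — visit 34.
        Visit 21.
        At 21: no right child.
    Visit 19.
    At 19: no right child.
  Visit 24.
  At 24: go right to 32.
    At 32: no left child.
    Visit 32.
    At 32: go right to 15.
      At 15: go left to 22.
        At 22: no left child.
        Visit 22.
        At 22: go right to 18.
          18 is a leaf — visit 18.
      Visit 15.
      At 15: no right child.
Visit 23.
At 23: go right to 6.
  At 6: no left child.
  Visit 6.
  At 6: go right to 3.
    3 is a leaf — visit 3.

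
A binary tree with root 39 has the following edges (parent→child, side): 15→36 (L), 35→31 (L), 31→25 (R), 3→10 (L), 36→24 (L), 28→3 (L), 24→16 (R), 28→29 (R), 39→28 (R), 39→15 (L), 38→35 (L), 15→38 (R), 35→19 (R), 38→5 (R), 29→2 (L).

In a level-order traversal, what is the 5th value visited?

Level-order visits nodes level by level from the root, left to right within each level.
Level 0: 39
Level 1: 15, 28
Level 2: 36, 38, 3, 29
Level 3: 24, 35, 5, 10, 2
Level 4: 16, 31, 19
Level 5: 25
Full level-order sequence: 39, 15, 28, 36, 38, 3, 29, 24, 35, 5, 10, 2, 16, 31, 19, 25.

38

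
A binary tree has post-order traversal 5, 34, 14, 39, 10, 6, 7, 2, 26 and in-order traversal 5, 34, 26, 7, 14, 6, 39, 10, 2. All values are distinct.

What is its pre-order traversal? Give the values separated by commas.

The last element of post-order is the root; it splits in-order into left and right subtrees.
Root 26: left subtree has 2 nodes {5, 34}, right has 6 {7, 14, 6, 39, 10, 2}.
  Root 34: left subtree has 1 node {5}, right has 0 { }.
  Root 2: left subtree has 5 nodes {7, 14, 6, 39, 10}, right has 0 { }.
    Root 7: left subtree has 0 nodes { }, right has 4 {14, 6, 39, 10}.
      Root 6: left subtree has 1 node {14}, right has 2 {39, 10}.
        Root 10: left subtree has 1 node {39}, right has 0 { }.

26, 34, 5, 2, 7, 6, 14, 10, 39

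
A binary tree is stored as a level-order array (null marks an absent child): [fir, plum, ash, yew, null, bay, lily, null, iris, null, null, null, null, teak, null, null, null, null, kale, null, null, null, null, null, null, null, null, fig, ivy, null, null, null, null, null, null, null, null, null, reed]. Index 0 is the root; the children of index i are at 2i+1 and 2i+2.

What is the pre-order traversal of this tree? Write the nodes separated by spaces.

fir plum yew iris kale reed ash bay lily teak fig ivy

Pre-order visits the node, then its left subtree, then its right subtree.
Visit fir.
At fir: go left to plum.
  Visit plum.
  At plum: go left to yew.
    Visit yew.
    At yew: no left child.
    At yew: go right to iris.
      Visit iris.
      At iris: no left child.
      At iris: go right to kale.
        Visit kale.
        At kale: no left child.
        At kale: go right to reed.
          reed is a leaf — visit reed.
  At plum: no right child.
At fir: go right to ash.
  Visit ash.
  At ash: go left to bay.
    bay is a leaf — visit bay.
  At ash: go right to lily.
    Visit lily.
    At lily: go left to teak.
      Visit teak.
      At teak: go left to fig.
        fig is a leaf — visit fig.
      At teak: go right to ivy.
        ivy is a leaf — visit ivy.
    At lily: no right child.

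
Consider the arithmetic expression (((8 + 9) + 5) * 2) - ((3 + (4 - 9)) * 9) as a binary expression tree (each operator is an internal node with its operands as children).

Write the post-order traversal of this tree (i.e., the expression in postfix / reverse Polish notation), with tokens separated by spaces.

Post-order on an expression tree gives postfix notation: for each operator, emit left operand, right operand, then the operator.

8 9 + 5 + 2 * 3 4 9 - + 9 * -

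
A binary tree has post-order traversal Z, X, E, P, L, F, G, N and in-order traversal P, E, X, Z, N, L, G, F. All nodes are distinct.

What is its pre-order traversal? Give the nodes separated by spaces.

The last element of post-order is the root; it splits in-order into left and right subtrees.
Root N: left subtree has 4 nodes {P, E, X, Z}, right has 3 {L, G, F}.
  Root P: left subtree has 0 nodes { }, right has 3 {E, X, Z}.
    Root E: left subtree has 0 nodes { }, right has 2 {X, Z}.
      Root X: left subtree has 0 nodes { }, right has 1 {Z}.
  Root G: left subtree has 1 node {L}, right has 1 {F}.

N P E X Z G L F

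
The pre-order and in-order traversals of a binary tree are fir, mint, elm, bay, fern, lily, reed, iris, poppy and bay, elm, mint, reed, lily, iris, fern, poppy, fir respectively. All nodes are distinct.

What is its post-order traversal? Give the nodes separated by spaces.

The first element of pre-order is the root; it splits in-order into left and right subtrees.
Root fir: left subtree has 8 nodes {bay, elm, mint, reed, lily, iris, fern, poppy}, right has 0 { }.
  Root mint: left subtree has 2 nodes {bay, elm}, right has 5 {reed, lily, iris, fern, poppy}.
    Root elm: left subtree has 1 node {bay}, right has 0 { }.
    Root fern: left subtree has 3 nodes {reed, lily, iris}, right has 1 {poppy}.
      Root lily: left subtree has 1 node {reed}, right has 1 {iris}.

bay elm reed iris lily poppy fern mint fir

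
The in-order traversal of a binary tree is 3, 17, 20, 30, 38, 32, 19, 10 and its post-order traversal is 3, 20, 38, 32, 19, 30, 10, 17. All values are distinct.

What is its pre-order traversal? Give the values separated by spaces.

17 3 10 30 20 19 32 38

The last element of post-order is the root; it splits in-order into left and right subtrees.
Root 17: left subtree has 1 node {3}, right has 6 {20, 30, 38, 32, 19, 10}.
  Root 10: left subtree has 5 nodes {20, 30, 38, 32, 19}, right has 0 { }.
    Root 30: left subtree has 1 node {20}, right has 3 {38, 32, 19}.
      Root 19: left subtree has 2 nodes {38, 32}, right has 0 { }.
        Root 32: left subtree has 1 node {38}, right has 0 { }.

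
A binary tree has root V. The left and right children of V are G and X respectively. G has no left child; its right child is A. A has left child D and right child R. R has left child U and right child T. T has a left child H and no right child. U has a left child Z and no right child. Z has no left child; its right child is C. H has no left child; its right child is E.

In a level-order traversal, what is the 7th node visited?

U

Level-order visits nodes level by level from the root, left to right within each level.
Level 0: V
Level 1: G, X
Level 2: A
Level 3: D, R
Level 4: U, T
Level 5: Z, H
Level 6: C, E
Full level-order sequence: V, G, X, A, D, R, U, T, Z, H, C, E.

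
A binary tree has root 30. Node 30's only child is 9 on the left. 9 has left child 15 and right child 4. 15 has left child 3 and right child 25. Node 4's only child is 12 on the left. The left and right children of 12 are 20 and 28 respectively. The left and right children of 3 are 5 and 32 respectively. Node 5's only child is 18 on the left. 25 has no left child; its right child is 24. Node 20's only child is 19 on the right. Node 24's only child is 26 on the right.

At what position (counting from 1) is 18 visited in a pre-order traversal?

6

Pre-order visits the node, then its left subtree, then its right subtree.
Visit 30.
At 30: go left to 9.
  Visit 9.
  At 9: go left to 15.
    Visit 15.
    At 15: go left to 3.
      Visit 3.
      At 3: go left to 5.
        Visit 5.
        At 5: go left to 18.
          18 is a leaf — visit 18.
        At 5: no right child.
      At 3: go right to 32.
        32 is a leaf — visit 32.
    At 15: go right to 25.
      Visit 25.
      At 25: no left child.
      At 25: go right to 24.
        Visit 24.
        At 24: no left child.
        At 24: go right to 26.
          26 is a leaf — visit 26.
  At 9: go right to 4.
    Visit 4.
    At 4: go left to 12.
      Visit 12.
      At 12: go left to 20.
        Visit 20.
        At 20: no left child.
        At 20: go right to 19.
          19 is a leaf — visit 19.
      At 12: go right to 28.
        28 is a leaf — visit 28.
    At 4: no right child.
At 30: no right child.
Full pre-order sequence: 30, 9, 15, 3, 5, 18, 32, 25, 24, 26, 4, 12, 20, 19, 28.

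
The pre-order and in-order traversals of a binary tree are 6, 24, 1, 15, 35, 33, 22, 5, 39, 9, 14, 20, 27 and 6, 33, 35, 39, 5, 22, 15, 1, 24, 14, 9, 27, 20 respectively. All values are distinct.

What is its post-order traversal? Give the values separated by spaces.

The first element of pre-order is the root; it splits in-order into left and right subtrees.
Root 6: left subtree has 0 nodes { }, right has 12 {33, 35, 39, 5, 22, 15, 1, 24, 14, 9, 27, 20}.
  Root 24: left subtree has 7 nodes {33, 35, 39, 5, 22, 15, 1}, right has 4 {14, 9, 27, 20}.
    Root 1: left subtree has 6 nodes {33, 35, 39, 5, 22, 15}, right has 0 { }.
      Root 15: left subtree has 5 nodes {33, 35, 39, 5, 22}, right has 0 { }.
        Root 35: left subtree has 1 node {33}, right has 3 {39, 5, 22}.
          Root 22: left subtree has 2 nodes {39, 5}, right has 0 { }.
            Root 5: left subtree has 1 node {39}, right has 0 { }.
    Root 9: left subtree has 1 node {14}, right has 2 {27, 20}.
      Root 20: left subtree has 1 node {27}, right has 0 { }.

33 39 5 22 35 15 1 14 27 20 9 24 6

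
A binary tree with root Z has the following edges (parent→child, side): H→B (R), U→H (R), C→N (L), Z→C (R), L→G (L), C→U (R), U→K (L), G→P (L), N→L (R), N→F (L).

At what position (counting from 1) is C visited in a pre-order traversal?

2

Pre-order visits the node, then its left subtree, then its right subtree.
Visit Z.
At Z: no left child.
At Z: go right to C.
  Visit C.
  At C: go left to N.
    Visit N.
    At N: go left to F.
      F is a leaf — visit F.
    At N: go right to L.
      Visit L.
      At L: go left to G.
        Visit G.
        At G: go left to P.
          P is a leaf — visit P.
        At G: no right child.
      At L: no right child.
  At C: go right to U.
    Visit U.
    At U: go left to K.
      K is a leaf — visit K.
    At U: go right to H.
      Visit H.
      At H: no left child.
      At H: go right to B.
        B is a leaf — visit B.
Full pre-order sequence: Z, C, N, F, L, G, P, U, K, H, B.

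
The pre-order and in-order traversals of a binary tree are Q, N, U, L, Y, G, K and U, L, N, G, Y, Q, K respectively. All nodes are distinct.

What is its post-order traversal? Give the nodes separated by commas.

L, U, G, Y, N, K, Q

The first element of pre-order is the root; it splits in-order into left and right subtrees.
Root Q: left subtree has 5 nodes {U, L, N, G, Y}, right has 1 {K}.
  Root N: left subtree has 2 nodes {U, L}, right has 2 {G, Y}.
    Root U: left subtree has 0 nodes { }, right has 1 {L}.
    Root Y: left subtree has 1 node {G}, right has 0 { }.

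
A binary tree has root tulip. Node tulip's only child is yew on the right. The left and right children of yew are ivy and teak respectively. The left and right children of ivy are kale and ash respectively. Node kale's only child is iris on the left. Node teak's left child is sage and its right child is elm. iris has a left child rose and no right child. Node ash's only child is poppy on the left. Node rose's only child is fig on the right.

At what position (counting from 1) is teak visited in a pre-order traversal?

Pre-order visits the node, then its left subtree, then its right subtree.
Visit tulip.
At tulip: no left child.
At tulip: go right to yew.
  Visit yew.
  At yew: go left to ivy.
    Visit ivy.
    At ivy: go left to kale.
      Visit kale.
      At kale: go left to iris.
        Visit iris.
        At iris: go left to rose.
          Visit rose.
          At rose: no left child.
          At rose: go right to fig.
            fig is a leaf — visit fig.
        At iris: no right child.
      At kale: no right child.
    At ivy: go right to ash.
      Visit ash.
      At ash: go left to poppy.
        poppy is a leaf — visit poppy.
      At ash: no right child.
  At yew: go right to teak.
    Visit teak.
    At teak: go left to sage.
      sage is a leaf — visit sage.
    At teak: go right to elm.
      elm is a leaf — visit elm.
Full pre-order sequence: tulip, yew, ivy, kale, iris, rose, fig, ash, poppy, teak, sage, elm.

10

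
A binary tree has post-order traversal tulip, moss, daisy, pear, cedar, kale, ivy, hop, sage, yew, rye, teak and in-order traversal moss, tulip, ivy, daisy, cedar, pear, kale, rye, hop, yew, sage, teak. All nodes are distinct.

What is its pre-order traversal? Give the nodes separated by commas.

teak, rye, ivy, moss, tulip, kale, cedar, daisy, pear, yew, hop, sage

The last element of post-order is the root; it splits in-order into left and right subtrees.
Root teak: left subtree has 11 nodes {moss, tulip, ivy, daisy, cedar, pear, kale, rye, hop, yew, sage}, right has 0 { }.
  Root rye: left subtree has 7 nodes {moss, tulip, ivy, daisy, cedar, pear, kale}, right has 3 {hop, yew, sage}.
    Root ivy: left subtree has 2 nodes {moss, tulip}, right has 4 {daisy, cedar, pear, kale}.
      Root moss: left subtree has 0 nodes { }, right has 1 {tulip}.
      Root kale: left subtree has 3 nodes {daisy, cedar, pear}, right has 0 { }.
        Root cedar: left subtree has 1 node {daisy}, right has 1 {pear}.
    Root yew: left subtree has 1 node {hop}, right has 1 {sage}.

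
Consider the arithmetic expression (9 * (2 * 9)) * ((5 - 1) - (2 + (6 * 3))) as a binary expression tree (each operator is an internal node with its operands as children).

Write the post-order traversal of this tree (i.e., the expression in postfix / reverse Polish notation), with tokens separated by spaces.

Post-order on an expression tree gives postfix notation: for each operator, emit left operand, right operand, then the operator.

9 2 9 * * 5 1 - 2 6 3 * + - *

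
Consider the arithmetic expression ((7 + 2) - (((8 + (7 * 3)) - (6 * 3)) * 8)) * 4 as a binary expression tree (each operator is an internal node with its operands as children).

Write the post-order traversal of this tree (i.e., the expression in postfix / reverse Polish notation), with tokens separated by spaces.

7 2 + 8 7 3 * + 6 3 * - 8 * - 4 *

Post-order on an expression tree gives postfix notation: for each operator, emit left operand, right operand, then the operator.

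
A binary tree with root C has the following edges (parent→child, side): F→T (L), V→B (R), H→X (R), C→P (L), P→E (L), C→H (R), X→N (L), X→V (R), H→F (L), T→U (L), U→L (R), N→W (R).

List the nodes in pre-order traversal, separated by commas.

C, P, E, H, F, T, U, L, X, N, W, V, B

Pre-order visits the node, then its left subtree, then its right subtree.
Visit C.
At C: go left to P.
  Visit P.
  At P: go left to E.
    E is a leaf — visit E.
  At P: no right child.
At C: go right to H.
  Visit H.
  At H: go left to F.
    Visit F.
    At F: go left to T.
      Visit T.
      At T: go left to U.
        Visit U.
        At U: no left child.
        At U: go right to L.
          L is a leaf — visit L.
      At T: no right child.
    At F: no right child.
  At H: go right to X.
    Visit X.
    At X: go left to N.
      Visit N.
      At N: no left child.
      At N: go right to W.
        W is a leaf — visit W.
    At X: go right to V.
      Visit V.
      At V: no left child.
      At V: go right to B.
        B is a leaf — visit B.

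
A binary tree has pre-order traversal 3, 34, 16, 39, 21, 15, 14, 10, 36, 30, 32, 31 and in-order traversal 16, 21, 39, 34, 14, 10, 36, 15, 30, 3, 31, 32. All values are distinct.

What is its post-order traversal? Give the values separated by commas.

The first element of pre-order is the root; it splits in-order into left and right subtrees.
Root 3: left subtree has 9 nodes {16, 21, 39, 34, 14, 10, 36, 15, 30}, right has 2 {31, 32}.
  Root 34: left subtree has 3 nodes {16, 21, 39}, right has 5 {14, 10, 36, 15, 30}.
    Root 16: left subtree has 0 nodes { }, right has 2 {21, 39}.
      Root 39: left subtree has 1 node {21}, right has 0 { }.
    Root 15: left subtree has 3 nodes {14, 10, 36}, right has 1 {30}.
      Root 14: left subtree has 0 nodes { }, right has 2 {10, 36}.
        Root 10: left subtree has 0 nodes { }, right has 1 {36}.
  Root 32: left subtree has 1 node {31}, right has 0 { }.

21, 39, 16, 36, 10, 14, 30, 15, 34, 31, 32, 3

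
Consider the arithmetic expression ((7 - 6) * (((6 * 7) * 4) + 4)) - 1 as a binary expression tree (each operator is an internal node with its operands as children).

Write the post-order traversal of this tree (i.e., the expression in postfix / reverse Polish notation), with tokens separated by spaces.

Post-order on an expression tree gives postfix notation: for each operator, emit left operand, right operand, then the operator.

7 6 - 6 7 * 4 * 4 + * 1 -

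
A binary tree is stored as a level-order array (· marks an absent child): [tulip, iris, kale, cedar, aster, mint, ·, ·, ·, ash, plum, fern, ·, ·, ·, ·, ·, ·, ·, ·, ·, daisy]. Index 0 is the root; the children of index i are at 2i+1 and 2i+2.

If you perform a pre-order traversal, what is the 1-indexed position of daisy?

Pre-order visits the node, then its left subtree, then its right subtree.
Visit tulip.
At tulip: go left to iris.
  Visit iris.
  At iris: go left to cedar.
    cedar is a leaf — visit cedar.
  At iris: go right to aster.
    Visit aster.
    At aster: go left to ash.
      ash is a leaf — visit ash.
    At aster: go right to plum.
      Visit plum.
      At plum: go left to daisy.
        daisy is a leaf — visit daisy.
      At plum: no right child.
At tulip: go right to kale.
  Visit kale.
  At kale: go left to mint.
    Visit mint.
    At mint: go left to fern.
      fern is a leaf — visit fern.
    At mint: no right child.
  At kale: no right child.
Full pre-order sequence: tulip, iris, cedar, aster, ash, plum, daisy, kale, mint, fern.

7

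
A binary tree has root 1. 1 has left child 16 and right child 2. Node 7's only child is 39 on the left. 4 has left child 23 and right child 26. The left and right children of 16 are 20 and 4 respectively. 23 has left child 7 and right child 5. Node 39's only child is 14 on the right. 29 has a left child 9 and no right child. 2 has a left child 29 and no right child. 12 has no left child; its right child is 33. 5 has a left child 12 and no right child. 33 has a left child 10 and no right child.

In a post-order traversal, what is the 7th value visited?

Post-order visits the left subtree, then the right subtree, then the node.
At 1: go left to 16.
  At 16: go left to 20.
    20 is a leaf — visit 20.
  At 16: go right to 4.
    At 4: go left to 23.
      At 23: go left to 7.
        At 7: go left to 39.
          At 39: no left child.
          At 39: go right to 14.
            14 is a leaf — visit 14.
          Visit 39.
        At 7: no right child.
        Visit 7.
      At 23: go right to 5.
        At 5: go left to 12.
          At 12: no left child.
          At 12: go right to 33.
            At 33: go left to 10.
              10 is a leaf — visit 10.
            At 33: no right child.
            Visit 33.
          Visit 12.
        At 5: no right child.
        Visit 5.
      Visit 23.
    At 4: go right to 26.
      26 is a leaf — visit 26.
    Visit 4.
  Visit 16.
At 1: go right to 2.
  At 2: go left to 29.
    At 29: go left to 9.
      9 is a leaf — visit 9.
    At 29: no right child.
    Visit 29.
  At 2: no right child.
  Visit 2.
Visit 1.
Full post-order sequence: 20, 14, 39, 7, 10, 33, 12, 5, 23, 26, 4, 16, 9, 29, 2, 1.

12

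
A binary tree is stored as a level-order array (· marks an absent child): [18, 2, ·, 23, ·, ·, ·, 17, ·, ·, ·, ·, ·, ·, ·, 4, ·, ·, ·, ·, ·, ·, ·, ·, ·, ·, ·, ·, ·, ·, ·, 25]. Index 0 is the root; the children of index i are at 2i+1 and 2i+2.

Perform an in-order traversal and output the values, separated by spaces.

In-order visits the left subtree, then the node, then the right subtree.
At 18: go left to 2.
  At 2: go left to 23.
    At 23: go left to 17.
      At 17: go left to 4.
        At 4: go left to 25.
          25 is a leaf — visit 25.
        Visit 4.
        At 4: no right child.
      Visit 17.
      At 17: no right child.
    Visit 23.
    At 23: no right child.
  Visit 2.
  At 2: no right child.
Visit 18.
At 18: no right child.

25 4 17 23 2 18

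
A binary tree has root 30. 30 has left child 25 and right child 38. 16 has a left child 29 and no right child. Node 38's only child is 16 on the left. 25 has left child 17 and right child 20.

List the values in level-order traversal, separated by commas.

30, 25, 38, 17, 20, 16, 29

Level-order visits nodes level by level from the root, left to right within each level.
Level 0: 30
Level 1: 25, 38
Level 2: 17, 20, 16
Level 3: 29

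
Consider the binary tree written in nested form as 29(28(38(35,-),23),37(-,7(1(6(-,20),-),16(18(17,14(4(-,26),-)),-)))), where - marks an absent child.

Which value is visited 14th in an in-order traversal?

26

In-order visits the left subtree, then the node, then the right subtree.
At 29: go left to 28.
  At 28: go left to 38.
    At 38: go left to 35.
      35 is a leaf — visit 35.
    Visit 38.
    At 38: no right child.
  Visit 28.
  At 28: go right to 23.
    23 is a leaf — visit 23.
Visit 29.
At 29: go right to 37.
  At 37: no left child.
  Visit 37.
  At 37: go right to 7.
    At 7: go left to 1.
      At 1: go left to 6.
        At 6: no left child.
        Visit 6.
        At 6: go right to 20.
          20 is a leaf — visit 20.
      Visit 1.
      At 1: no right child.
    Visit 7.
    At 7: go right to 16.
      At 16: go left to 18.
        At 18: go left to 17.
          17 is a leaf — visit 17.
        Visit 18.
        At 18: go right to 14.
          At 14: go left to 4.
            At 4: no left child.
            Visit 4.
            At 4: go right to 26.
              26 is a leaf — visit 26.
          Visit 14.
          At 14: no right child.
      Visit 16.
      At 16: no right child.
Full in-order sequence: 35, 38, 28, 23, 29, 37, 6, 20, 1, 7, 17, 18, 4, 26, 14, 16.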